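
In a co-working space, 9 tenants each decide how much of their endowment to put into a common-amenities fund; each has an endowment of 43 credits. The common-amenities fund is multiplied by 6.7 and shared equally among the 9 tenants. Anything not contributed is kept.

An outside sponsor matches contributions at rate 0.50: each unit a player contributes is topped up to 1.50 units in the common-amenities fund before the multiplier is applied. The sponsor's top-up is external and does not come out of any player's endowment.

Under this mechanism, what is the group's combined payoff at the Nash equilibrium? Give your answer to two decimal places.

With the mechanism, a contributed unit returns 6.7 × 1.50 / 9 = 1.1167 per unit of net cost to the contributor — now above 1 — so contributing fully is weakly dominant for every player.
At the Nash equilibrium everyone contributes 43. Group total payoff = 6.7 × 1.50 × 387 = 3889.35.

3889.35 credits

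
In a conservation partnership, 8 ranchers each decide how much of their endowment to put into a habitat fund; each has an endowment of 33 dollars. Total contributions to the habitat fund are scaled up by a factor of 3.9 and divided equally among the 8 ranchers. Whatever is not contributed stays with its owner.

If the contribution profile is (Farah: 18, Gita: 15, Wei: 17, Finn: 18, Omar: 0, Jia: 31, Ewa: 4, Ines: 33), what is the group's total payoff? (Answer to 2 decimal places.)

Total contributed: 18 + 15 + 17 + 18 + 0 + 31 + 4 + 33 = 136; total kept: 8 × 33 − 136 = 128.
The habitat fund pays out 3.9 × 136 = 530.40 in aggregate.
Group total = 128 + 530.40 = 658.40.

658.40 dollars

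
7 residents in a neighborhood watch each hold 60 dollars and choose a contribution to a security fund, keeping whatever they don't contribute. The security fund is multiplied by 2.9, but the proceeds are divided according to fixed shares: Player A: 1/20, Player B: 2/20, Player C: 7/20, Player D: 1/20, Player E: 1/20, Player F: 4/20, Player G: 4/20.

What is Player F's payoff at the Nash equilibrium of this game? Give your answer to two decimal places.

A player with share s gets back 2.9·s per unit contributed, so full contribution is dominant for anyone with s > 1/2.9 = 0.3448 and zero contribution is dominant for anyone below.
Only Player C (7/20) clears that bar, contributing 60; the remaining 6 contribute 0. Total contributed: 60.
Player F keeps 60 and receives 2.9 × 60 × 4/20 = 34.80 from the security fund, for a payoff of 94.80.

94.80 dollars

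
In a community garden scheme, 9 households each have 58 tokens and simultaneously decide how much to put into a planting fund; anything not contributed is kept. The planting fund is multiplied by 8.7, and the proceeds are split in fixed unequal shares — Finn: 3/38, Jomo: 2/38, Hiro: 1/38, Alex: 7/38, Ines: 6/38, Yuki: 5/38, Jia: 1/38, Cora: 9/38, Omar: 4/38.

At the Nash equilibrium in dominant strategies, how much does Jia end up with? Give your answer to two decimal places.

111.12 tokens

A player with share s gets back 8.7·s per unit contributed, so full contribution is dominant for anyone with s > 1/8.7 = 0.1149 and zero contribution is dominant for anyone below.
The shares above 0.1149 belong to Alex, Ines, Yuki and Cora, contributing 58 each; the remaining 5 contribute 0. Total contributed: 232.
Jia keeps 58 and receives 8.7 × 232 × 1/38 = 53.12 from the planting fund, for a payoff of 111.12.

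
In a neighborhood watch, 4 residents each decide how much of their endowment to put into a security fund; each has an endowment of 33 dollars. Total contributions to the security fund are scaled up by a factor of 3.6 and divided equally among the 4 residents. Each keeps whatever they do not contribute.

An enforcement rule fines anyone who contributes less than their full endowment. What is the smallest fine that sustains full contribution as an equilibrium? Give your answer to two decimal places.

Given the others contribute fully, the best deviation is to contribute 0 (any partial contribution still incurs the fine and gives up units whose private return 0.9000 is below 1).
Deviating from 33 to 0 saves 33 dollars but forfeits the deviator's share of the drop in the security fund: 3.6/4 × 33 = 29.70.
So the deviation gain is 33 − 29.70 = 3.30, and the fine must be at least 3.30 dollars to wipe it out.

3.30 dollars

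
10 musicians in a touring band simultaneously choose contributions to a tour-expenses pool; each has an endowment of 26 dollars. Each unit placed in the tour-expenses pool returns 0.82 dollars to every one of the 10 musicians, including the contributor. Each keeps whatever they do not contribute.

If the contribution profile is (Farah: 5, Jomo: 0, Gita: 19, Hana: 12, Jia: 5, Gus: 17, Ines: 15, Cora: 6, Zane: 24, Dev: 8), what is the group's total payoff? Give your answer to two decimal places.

Total contributed: 5 + 0 + 19 + 12 + 5 + 17 + 15 + 6 + 24 + 8 = 111; total kept: 10 × 26 − 111 = 149.
The tour-expenses pool pays out 0.82 × 10 × 111 = 910.20 in aggregate.
Group total = 149 + 910.20 = 1059.20.

1059.20 dollars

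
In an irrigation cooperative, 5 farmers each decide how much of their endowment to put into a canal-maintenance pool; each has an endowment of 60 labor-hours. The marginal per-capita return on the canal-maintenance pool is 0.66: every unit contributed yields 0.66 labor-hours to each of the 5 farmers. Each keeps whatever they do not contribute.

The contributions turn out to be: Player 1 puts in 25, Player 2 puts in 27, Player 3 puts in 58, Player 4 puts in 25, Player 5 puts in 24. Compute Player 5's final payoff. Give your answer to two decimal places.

Total contributed: 25 + 27 + 58 + 25 + 24 = 159.
Each receives 0.66 × 159 = 104.94 from the canal-maintenance pool.
Player 5 keeps 60 − 24 = 36, so Player 5's payoff is 36 + 104.94 = 140.94.

140.94 labor-hours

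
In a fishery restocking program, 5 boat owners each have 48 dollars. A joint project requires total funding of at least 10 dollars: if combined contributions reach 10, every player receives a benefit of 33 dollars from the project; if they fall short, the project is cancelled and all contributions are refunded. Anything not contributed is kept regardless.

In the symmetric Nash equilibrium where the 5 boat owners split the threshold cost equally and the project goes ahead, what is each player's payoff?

Equal share of the threshold: 10/5 = 2.
At this profile no one gains by cutting their contribution: any cut drops the total below 10, the project is cancelled, contributions are refunded, and the deviator ends with 48, which is less than 48 − 2 + 33 = 79. Contributing more than 2 just wastes the excess. So contributing exactly 2 is a best response.
Each player's payoff: 48 − 2 + 33 = 79.

79 dollars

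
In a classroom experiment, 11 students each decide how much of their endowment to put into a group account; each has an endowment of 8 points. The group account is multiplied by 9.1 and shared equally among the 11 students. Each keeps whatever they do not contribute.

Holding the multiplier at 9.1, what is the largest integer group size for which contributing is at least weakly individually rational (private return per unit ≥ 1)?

9

Private return per unit is 9.1/(group size), which is ≥ 1 whenever the group size is ≤ 9.1.
The largest such integer is 9.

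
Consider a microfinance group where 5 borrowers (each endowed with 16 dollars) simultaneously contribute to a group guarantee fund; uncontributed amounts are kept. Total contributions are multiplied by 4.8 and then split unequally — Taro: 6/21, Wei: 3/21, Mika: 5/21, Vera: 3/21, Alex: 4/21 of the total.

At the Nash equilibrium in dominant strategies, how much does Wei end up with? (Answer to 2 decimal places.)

37.94 dollars

For player j, contributing a unit is worthwhile iff 4.8 × (j's share) ≥ 1, i.e. iff j's share is at least 0.2083.
Taro and Mika are above the threshold, contributing 16 each; the remaining 3 contribute 0. Total contributed: 32.
Wei keeps 16 and receives 4.8 × 32 × 3/21 = 21.94 from the group guarantee fund, for a payoff of 37.94.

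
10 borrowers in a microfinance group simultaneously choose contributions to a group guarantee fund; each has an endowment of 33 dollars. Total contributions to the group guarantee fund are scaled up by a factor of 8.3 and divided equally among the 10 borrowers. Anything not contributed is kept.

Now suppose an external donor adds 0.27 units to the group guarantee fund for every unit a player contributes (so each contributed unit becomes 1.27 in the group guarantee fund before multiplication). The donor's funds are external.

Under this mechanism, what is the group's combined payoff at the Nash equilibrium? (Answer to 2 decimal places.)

3478.53 dollars

The effective private return per unit is now 8.3 × 1.27 / 10 = 1.0541 > 1, so every player's dominant strategy flips to full contribution.
At the Nash equilibrium everyone contributes 33. Group total payoff = 8.3 × 1.27 × 330 = 3478.53.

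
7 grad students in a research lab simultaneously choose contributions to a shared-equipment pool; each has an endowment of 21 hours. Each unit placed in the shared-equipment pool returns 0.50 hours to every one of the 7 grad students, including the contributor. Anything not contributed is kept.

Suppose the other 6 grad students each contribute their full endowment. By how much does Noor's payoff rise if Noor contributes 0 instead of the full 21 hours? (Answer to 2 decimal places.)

10.50 hours

Switching from a contribution of 21 to 0 lets Noor keep an extra 21 hours, but lowers the shared-equipment pool by 21, which costs Noor their own share of that drop: 0.50 × 21 = 10.50.
Net gain = 21 − 10.50 = 10.50. The private return per contributed unit (0.50) is below 1, so free-riding is indeed the best response regardless of what the others do.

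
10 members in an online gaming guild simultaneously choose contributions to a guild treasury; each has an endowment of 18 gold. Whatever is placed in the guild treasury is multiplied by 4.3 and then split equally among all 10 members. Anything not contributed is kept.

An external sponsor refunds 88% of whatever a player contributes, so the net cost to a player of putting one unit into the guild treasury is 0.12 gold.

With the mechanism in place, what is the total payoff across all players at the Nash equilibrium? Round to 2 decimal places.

932.40 gold

With the mechanism, a contributed unit returns (4.3/10) / 0.12 = 3.5833 per unit of net cost to the contributor — now above 1 — so contributing fully is weakly dominant for every player.
So the Nash equilibrium is full contribution by all 10; the group earns 10 × (18 × 0.88 + 4.3 × 18) = 932.40.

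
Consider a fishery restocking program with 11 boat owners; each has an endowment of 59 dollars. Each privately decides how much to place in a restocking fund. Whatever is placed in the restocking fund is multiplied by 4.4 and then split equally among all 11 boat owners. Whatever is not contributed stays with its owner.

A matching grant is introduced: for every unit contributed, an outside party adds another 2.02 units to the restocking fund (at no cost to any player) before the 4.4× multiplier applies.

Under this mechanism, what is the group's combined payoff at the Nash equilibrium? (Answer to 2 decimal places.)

8623.91 dollars

With the mechanism, a contributed unit returns 4.4 × 3.02 / 11 = 1.2080 per unit of net cost to the contributor — now above 1 — so contributing fully is weakly dominant for every player.
So the Nash equilibrium is full contribution by all 11; the group earns 4.4 × 3.02 × 649 = 8623.91.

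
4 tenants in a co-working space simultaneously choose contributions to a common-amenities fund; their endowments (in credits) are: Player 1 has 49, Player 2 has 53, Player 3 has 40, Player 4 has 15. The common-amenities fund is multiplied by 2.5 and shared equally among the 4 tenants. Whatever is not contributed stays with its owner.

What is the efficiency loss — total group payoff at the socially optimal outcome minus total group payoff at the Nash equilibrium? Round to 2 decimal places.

The private return per contributed unit is 2.5/4 = 0.6250 < 1 for every player regardless of endowment, so the Nash equilibrium is zero contribution and the group total is Σ E_j = 49 + 53 + 40 + 15 = 157.
Each contributed unit returns 2.500 to the group, so the social optimum is full contribution by everyone: group total = 2.500 × 157 = 392.50.
Efficiency loss = (2.500 − 1) × 157 = 235.50.

235.50 credits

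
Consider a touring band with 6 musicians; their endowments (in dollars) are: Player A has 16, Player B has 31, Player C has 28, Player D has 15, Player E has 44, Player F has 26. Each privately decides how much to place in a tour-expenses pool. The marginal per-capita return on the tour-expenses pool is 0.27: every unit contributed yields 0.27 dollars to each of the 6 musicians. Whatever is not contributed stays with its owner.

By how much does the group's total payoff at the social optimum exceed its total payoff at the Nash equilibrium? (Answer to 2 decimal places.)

99.20 dollars

The private return per contributed unit is 0.27 < 1 for everyone, so the Nash equilibrium is zero contribution and the group total is Σ E_j = 16 + 31 + 28 + 15 + 44 + 26 = 160.
Each contributed unit returns 1.620 to the group, so the social optimum is full contribution by everyone: group total = 1.620 × 160 = 259.20.
Efficiency loss = (1.620 − 1) × 160 = 99.20.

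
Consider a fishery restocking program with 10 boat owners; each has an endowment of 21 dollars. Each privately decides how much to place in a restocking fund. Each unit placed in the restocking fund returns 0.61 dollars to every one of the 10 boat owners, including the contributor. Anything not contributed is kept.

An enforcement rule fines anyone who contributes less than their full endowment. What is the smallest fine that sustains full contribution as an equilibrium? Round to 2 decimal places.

8.19 dollars

Given the others contribute fully, the best deviation is to contribute 0 (any partial contribution still incurs the fine and gives up units whose private return 0.61 is below 1).
Deviating from 21 to 0 saves 21 dollars but forfeits the deviator's share of the drop in the restocking fund: 0.61 × 21 = 12.81.
So the deviation gain is 21 − 12.81 = 8.19, and the fine must be at least 8.19 dollars to wipe it out.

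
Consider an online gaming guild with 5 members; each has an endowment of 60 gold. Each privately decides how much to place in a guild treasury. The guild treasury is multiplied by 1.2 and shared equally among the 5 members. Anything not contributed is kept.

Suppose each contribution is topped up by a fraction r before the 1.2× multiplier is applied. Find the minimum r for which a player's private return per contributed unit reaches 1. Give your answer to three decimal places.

With matching at rate r, one contributed unit becomes (1 + r) in the guild treasury and returns 1.2 × (1 + r) / 5 to the contributor.
Setting this equal to 1: 1 + r = 5/1.2 = 4.1667.
So the minimum matching rate is r = 4.1667 − 1 = 3.167.

3.167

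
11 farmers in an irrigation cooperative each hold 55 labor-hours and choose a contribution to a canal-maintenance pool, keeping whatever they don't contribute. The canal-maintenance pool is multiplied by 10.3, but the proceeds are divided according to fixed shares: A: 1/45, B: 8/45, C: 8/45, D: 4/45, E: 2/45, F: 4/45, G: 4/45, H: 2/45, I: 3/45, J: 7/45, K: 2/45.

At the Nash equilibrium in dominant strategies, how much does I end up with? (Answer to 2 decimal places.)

A player with share s gets back 10.3·s per unit contributed, so full contribution is dominant for anyone with s > 1/10.3 = 0.0971 and zero contribution is dominant for anyone below.
B, C and J clear that bar, contributing 55 each; the remaining 8 contribute 0. Total contributed: 165.
I keeps 55 and receives 10.3 × 165 × 3/45 = 113.30 from the canal-maintenance pool, for a payoff of 168.30.

168.30 labor-hours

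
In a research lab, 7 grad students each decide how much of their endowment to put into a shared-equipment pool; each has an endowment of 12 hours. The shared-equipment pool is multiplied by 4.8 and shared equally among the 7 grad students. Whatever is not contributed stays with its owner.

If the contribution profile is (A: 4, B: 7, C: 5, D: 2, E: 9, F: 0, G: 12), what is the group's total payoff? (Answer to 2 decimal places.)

232.20 hours

Total contributed: 4 + 7 + 5 + 2 + 9 + 0 + 12 = 39; total kept: 7 × 12 − 39 = 45.
The shared-equipment pool pays out 4.8 × 39 = 187.20 in aggregate.
Group total = 45 + 187.20 = 232.20.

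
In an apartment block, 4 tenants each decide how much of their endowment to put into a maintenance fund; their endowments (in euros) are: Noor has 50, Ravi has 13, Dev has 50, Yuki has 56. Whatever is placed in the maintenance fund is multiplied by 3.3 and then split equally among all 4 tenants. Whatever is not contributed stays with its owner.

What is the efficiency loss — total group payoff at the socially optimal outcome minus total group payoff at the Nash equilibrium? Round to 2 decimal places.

388.70 euros

The private return per contributed unit is 3.3/4 = 0.8250 < 1 for every player regardless of endowment, so the Nash equilibrium is zero contribution and the group total is Σ E_j = 50 + 13 + 50 + 56 = 169.
Each contributed unit returns 3.300 to the group, so the social optimum is full contribution by everyone: group total = 3.300 × 169 = 557.70.
Efficiency loss = (3.300 − 1) × 169 = 388.70.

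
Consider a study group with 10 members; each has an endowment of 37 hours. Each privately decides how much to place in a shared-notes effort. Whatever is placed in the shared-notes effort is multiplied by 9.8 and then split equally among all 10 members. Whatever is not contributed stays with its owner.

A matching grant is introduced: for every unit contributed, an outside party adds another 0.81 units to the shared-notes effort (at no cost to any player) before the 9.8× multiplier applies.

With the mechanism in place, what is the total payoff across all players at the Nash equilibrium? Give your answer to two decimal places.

The effective private return per unit is now 9.8 × 1.81 / 10 = 1.7738 > 1, so every player's dominant strategy flips to full contribution.
So the Nash equilibrium is full contribution by all 10; the group earns 9.8 × 1.81 × 370 = 6563.06.

6563.06 hours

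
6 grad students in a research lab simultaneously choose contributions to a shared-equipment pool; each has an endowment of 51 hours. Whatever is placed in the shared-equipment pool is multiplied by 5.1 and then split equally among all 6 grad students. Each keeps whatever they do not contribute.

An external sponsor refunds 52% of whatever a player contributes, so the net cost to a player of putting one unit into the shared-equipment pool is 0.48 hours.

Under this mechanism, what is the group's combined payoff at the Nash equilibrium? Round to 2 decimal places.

1719.72 hours

Under the mechanism each unit contributed yields (5.1/6) / 0.48 = 1.7708 back to its contributor per unit of net cost, which exceeds 1, making full contribution the dominant choice for everyone.
At the Nash equilibrium everyone contributes 51. Group total payoff = 6 × (51 × 0.52 + 5.1 × 51) = 1719.72.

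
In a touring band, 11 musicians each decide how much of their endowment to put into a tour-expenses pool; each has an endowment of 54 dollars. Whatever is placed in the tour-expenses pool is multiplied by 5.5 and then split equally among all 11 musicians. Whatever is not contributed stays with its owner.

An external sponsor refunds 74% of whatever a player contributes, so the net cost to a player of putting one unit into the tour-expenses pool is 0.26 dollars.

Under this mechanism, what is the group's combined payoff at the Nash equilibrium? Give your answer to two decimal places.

With the mechanism, a contributed unit returns (5.5/11) / 0.26 = 1.9231 per unit of net cost to the contributor — now above 1 — so contributing fully is weakly dominant for every player.
At the Nash equilibrium everyone contributes 54. Group total payoff = 11 × (54 × 0.74 + 5.5 × 54) = 3706.56.

3706.56 dollars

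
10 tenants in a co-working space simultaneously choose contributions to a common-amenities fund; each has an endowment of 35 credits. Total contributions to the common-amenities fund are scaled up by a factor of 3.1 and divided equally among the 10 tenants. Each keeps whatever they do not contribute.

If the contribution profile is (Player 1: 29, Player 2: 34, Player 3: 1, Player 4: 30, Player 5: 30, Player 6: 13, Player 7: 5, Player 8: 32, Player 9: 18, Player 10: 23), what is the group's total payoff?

801.50 credits

Total contributed: 29 + 34 + 1 + 30 + 30 + 13 + 5 + 32 + 18 + 23 = 215; total kept: 10 × 35 − 215 = 135.
The common-amenities fund pays out 3.1 × 215 = 666.50 in aggregate.
Group total = 135 + 666.50 = 801.50.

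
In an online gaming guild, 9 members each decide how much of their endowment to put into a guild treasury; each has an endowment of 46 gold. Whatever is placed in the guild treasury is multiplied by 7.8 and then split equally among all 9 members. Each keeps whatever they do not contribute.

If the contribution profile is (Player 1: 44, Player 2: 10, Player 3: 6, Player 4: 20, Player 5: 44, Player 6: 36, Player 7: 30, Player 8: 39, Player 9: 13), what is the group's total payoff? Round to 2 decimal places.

Total contributed: 44 + 10 + 6 + 20 + 44 + 36 + 30 + 39 + 13 = 242; total kept: 9 × 46 − 242 = 172.
The guild treasury pays out 7.8 × 242 = 1887.60 in aggregate.
Group total = 172 + 1887.60 = 2059.60.

2059.60 gold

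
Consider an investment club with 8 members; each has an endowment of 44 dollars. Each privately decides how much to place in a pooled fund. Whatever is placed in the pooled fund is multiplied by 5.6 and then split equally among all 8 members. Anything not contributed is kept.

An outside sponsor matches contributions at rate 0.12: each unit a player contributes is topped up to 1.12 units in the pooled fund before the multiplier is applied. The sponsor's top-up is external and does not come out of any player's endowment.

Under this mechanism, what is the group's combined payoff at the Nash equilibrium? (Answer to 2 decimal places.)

The effective private return is 5.6 × 1.12 / 8 = 0.7840, which is still under 1, so the mechanism doesn't change anyone's dominant strategy: zero contribution.
At the Nash equilibrium no one contributes; group total payoff = 8 × 44 = 352.

352.00 dollars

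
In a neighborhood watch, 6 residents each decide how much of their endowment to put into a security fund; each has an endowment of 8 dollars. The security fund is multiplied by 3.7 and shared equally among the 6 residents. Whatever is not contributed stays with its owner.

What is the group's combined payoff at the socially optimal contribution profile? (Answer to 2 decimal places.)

Each contributed unit returns 3.700 to the group as a whole (0.6167 to each of 6 players), which exceeds 1, so the social optimum is full contribution: group total = 3.700 × 48 = 177.60.

177.60 dollars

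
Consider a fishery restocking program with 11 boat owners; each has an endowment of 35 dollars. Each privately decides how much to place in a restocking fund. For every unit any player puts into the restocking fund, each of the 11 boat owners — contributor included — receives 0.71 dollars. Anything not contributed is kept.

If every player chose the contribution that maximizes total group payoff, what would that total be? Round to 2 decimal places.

Each contributed unit returns 7.810 to the group as a whole (0.71 to each of 11 players), which exceeds 1, so the social optimum is full contribution: group total = 7.810 × 385 = 3006.85.

3006.85 dollars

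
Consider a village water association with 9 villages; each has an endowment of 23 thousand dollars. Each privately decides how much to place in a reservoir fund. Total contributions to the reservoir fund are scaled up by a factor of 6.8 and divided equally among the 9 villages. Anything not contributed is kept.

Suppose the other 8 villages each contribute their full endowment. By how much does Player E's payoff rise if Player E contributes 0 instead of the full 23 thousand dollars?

Switching from a contribution of 23 to 0 lets Player E keep an extra 23 thousand dollars, but lowers the reservoir fund by 23, which costs Player E their own share of that drop: 6.8/9 × 23 = 17.38.
Net gain = 23 − 17.38 = 5.62. The private return per contributed unit (0.7556) is below 1, so free-riding is indeed the best response regardless of what the others do.

5.62 thousand dollars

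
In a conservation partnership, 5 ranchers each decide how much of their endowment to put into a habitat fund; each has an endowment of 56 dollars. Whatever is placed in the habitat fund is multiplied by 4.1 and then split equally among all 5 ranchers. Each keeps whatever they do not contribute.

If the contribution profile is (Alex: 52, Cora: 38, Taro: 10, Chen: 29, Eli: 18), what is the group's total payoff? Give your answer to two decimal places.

735.70 dollars

Total contributed: 52 + 38 + 10 + 29 + 18 = 147; total kept: 5 × 56 − 147 = 133.
The habitat fund pays out 4.1 × 147 = 602.70 in aggregate.
Group total = 133 + 602.70 = 735.70.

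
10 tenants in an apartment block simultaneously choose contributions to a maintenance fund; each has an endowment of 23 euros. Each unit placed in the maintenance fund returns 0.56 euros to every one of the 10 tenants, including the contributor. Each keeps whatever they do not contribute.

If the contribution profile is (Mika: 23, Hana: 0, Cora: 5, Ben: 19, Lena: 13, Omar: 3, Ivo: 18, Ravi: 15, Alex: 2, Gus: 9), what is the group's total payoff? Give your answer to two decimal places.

Total contributed: 23 + 0 + 5 + 19 + 13 + 3 + 18 + 15 + 2 + 9 = 107; total kept: 10 × 23 − 107 = 123.
The maintenance fund pays out 0.56 × 10 × 107 = 599.20 in aggregate.
Group total = 123 + 599.20 = 722.20.

722.20 euros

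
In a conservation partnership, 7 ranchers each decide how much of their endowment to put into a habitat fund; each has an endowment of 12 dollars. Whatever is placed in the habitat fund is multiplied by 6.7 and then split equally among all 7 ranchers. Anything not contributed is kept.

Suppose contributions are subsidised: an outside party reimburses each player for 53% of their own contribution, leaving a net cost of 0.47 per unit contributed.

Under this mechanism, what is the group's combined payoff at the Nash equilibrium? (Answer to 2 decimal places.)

607.32 dollars

The effective private return per unit is now (6.7/7) / 0.47 = 2.0365 > 1, so every player's dominant strategy flips to full contribution.
At the Nash equilibrium everyone contributes 12. Group total payoff = 7 × (12 × 0.53 + 6.7 × 12) = 607.32.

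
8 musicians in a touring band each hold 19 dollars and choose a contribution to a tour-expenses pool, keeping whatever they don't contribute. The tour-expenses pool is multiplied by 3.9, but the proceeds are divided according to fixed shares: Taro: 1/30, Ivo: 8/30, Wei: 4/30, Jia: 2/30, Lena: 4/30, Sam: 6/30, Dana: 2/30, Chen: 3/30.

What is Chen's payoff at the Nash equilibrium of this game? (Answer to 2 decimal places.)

Each unit j contributes comes back to j as 3.9 × (j's share), so j prefers to contribute only if that share exceeds 1/3.9 = 0.2564; otherwise keeping the unit dominates.
The only share above 0.2564 is Ivo's 8/30, contributing 19; the remaining 7 contribute 0. Total contributed: 19.
Chen keeps 19 and receives 3.9 × 19 × 3/30 = 7.41 from the tour-expenses pool, for a payoff of 26.41.

26.41 dollars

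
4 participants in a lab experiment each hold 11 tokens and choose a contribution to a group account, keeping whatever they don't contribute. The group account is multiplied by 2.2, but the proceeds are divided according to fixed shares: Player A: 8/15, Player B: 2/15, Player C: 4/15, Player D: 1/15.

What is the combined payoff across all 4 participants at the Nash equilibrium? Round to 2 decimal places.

Each unit j contributes comes back to j as 2.2 × (j's share), so j prefers to contribute only if that share exceeds 1/2.2 = 0.4545; otherwise keeping the unit dominates.
The only share above 0.4545 is Player A's 8/15, contributing 11; the remaining 3 contribute 0. Total contributed: 11.
The group account pays out 2.2 × 11 = 24.20 in total (split across the unequal shares, but the aggregate is all that matters for the group sum).
The 3 free-riders keep 11 each, adding 33. Group total = 33 + 24.20 = 57.20.

57.20 tokens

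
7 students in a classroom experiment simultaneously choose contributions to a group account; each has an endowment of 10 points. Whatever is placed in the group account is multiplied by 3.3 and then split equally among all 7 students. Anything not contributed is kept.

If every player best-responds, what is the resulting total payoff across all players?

Each contributed unit returns 3.3/7 = 0.4714 to its contributor — below 1 — so contributing 0 is dominant for every player. At the Nash equilibrium everyone keeps their 10, and the group total is 7 × 10 = 70.

70.00 points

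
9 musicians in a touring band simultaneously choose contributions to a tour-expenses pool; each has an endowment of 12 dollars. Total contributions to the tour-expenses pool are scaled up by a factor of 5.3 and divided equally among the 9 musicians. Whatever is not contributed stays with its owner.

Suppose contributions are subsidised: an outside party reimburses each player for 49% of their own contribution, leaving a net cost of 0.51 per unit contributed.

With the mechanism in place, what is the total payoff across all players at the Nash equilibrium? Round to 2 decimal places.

625.32 dollars

The effective private return per unit is now (5.3/9) / 0.51 = 1.1547 > 1, so every player's dominant strategy flips to full contribution.
So the Nash equilibrium is full contribution by all 9; the group earns 9 × (12 × 0.49 + 5.3 × 12) = 625.32.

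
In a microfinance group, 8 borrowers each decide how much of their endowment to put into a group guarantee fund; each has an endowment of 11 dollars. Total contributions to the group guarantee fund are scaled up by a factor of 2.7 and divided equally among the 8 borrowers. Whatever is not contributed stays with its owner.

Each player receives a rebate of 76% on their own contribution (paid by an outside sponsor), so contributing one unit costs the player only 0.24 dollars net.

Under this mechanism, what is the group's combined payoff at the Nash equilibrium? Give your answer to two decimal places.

The effective private return per unit is now (2.7/8) / 0.24 = 1.4063 > 1, so every player's dominant strategy flips to full contribution.
So the Nash equilibrium is full contribution by all 8; the group earns 8 × (11 × 0.76 + 2.7 × 11) = 304.48.

304.48 dollars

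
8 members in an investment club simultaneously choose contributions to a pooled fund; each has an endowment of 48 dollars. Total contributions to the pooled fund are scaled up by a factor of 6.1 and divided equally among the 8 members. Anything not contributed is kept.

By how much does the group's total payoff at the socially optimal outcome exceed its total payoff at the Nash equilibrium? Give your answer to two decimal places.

1958.40 dollars

Each contributed unit returns 6.1/8 = 0.7625 to its contributor — below 1 — so contributing 0 is dominant for every player. At the Nash equilibrium everyone keeps their 48, and the group total is 8 × 48 = 384.
Each contributed unit returns 6.100 to the group as a whole (0.7625 to each of 8 players), which exceeds 1, so the social optimum is full contribution: group total = 6.100 × 384 = 2342.40.
Efficiency loss = 2342.40 − 384 = 1958.40.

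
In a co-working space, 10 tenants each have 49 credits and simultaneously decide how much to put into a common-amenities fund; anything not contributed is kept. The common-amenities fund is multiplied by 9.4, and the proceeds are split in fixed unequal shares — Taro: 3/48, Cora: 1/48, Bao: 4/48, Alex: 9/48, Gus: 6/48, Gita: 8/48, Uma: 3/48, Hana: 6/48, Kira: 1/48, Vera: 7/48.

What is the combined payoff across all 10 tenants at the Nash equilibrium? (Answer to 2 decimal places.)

2548.00 credits

For player j, contributing a unit is worthwhile iff 9.4 × (j's share) ≥ 1, i.e. iff j's share is at least 0.1064.
The shares above 0.1064 belong to Alex, Gus, Gita, Hana and Vera, contributing 49 each; the remaining 5 contribute 0. Total contributed: 245.
The common-amenities fund pays out 9.4 × 245 = 2303.00 in total (split across the unequal shares, but the aggregate is all that matters for the group sum).
The 5 free-riders keep 49 each, adding 245. Group total = 245 + 2303.00 = 2548.00.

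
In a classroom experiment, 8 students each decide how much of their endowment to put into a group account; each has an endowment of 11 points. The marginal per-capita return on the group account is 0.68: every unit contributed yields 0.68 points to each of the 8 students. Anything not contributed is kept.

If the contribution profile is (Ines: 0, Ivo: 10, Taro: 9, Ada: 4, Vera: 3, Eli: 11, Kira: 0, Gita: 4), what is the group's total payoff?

Total contributed: 0 + 10 + 9 + 4 + 3 + 11 + 0 + 4 = 41; total kept: 8 × 11 − 41 = 47.
The group account pays out 0.68 × 8 × 41 = 223.04 in aggregate.
Group total = 47 + 223.04 = 270.04.

270.04 points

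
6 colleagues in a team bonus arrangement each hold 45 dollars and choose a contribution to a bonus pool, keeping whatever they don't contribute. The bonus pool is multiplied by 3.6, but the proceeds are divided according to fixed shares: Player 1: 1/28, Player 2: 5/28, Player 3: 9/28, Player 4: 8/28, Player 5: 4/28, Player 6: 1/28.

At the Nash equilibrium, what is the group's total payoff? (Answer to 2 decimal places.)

504.00 dollars

For player j, contributing a unit is worthwhile iff 3.6 × (j's share) ≥ 1, i.e. iff j's share is at least 0.2778.
Player 3 and Player 4 are above the threshold, contributing 45 each; the remaining 4 contribute 0. Total contributed: 90.
The bonus pool pays out 3.6 × 90 = 324.00 in total (split across the unequal shares, but the aggregate is all that matters for the group sum).
The 4 free-riders keep 45 each, adding 180. Group total = 180 + 324.00 = 504.00.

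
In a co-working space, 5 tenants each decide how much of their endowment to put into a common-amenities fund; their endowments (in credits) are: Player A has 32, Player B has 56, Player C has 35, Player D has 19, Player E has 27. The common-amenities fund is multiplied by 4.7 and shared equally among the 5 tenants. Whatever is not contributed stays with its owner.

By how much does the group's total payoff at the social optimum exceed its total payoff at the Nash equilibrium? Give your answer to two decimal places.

625.30 credits

The private return per contributed unit is 4.7/5 = 0.9400 < 1 for every player regardless of endowment, so the Nash equilibrium is zero contribution and the group total is Σ E_j = 32 + 56 + 35 + 19 + 27 = 169.
Each contributed unit returns 4.700 to the group, so the social optimum is full contribution by everyone: group total = 4.700 × 169 = 794.30.
Efficiency loss = (4.700 − 1) × 169 = 625.30.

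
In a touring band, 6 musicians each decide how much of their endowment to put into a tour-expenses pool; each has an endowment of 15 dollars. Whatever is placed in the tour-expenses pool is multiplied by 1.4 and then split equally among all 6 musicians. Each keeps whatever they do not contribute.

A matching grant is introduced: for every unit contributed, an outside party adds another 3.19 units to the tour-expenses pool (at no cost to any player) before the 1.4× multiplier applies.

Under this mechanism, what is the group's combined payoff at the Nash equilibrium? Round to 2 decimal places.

90.00 dollars

With the mechanism, a contributed unit returns 1.4 × 4.19 / 6 = 0.9777 per unit of net cost — still below 1 — so contributing 0 remains dominant for every player.
At the Nash equilibrium no one contributes; group total payoff = 6 × 15 = 90.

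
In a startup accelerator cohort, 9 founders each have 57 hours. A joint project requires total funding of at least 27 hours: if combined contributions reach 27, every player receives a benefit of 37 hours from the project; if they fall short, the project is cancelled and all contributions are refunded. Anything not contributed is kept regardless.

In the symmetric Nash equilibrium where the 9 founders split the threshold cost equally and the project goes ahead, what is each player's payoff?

91 hours

Equal share of the threshold: 27/9 = 3.
At this profile no one gains by cutting their contribution: any cut drops the total below 27, the project is cancelled, contributions are refunded, and the deviator ends with 57, which is less than 57 − 3 + 37 = 91. Contributing more than 3 just wastes the excess. So contributing exactly 3 is a best response.
Each player's payoff: 57 − 3 + 37 = 91.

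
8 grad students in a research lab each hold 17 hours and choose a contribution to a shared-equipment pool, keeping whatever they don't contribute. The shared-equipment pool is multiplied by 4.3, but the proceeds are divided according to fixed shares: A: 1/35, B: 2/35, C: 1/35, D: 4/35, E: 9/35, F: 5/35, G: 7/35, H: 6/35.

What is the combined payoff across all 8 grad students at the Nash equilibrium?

Each unit j contributes comes back to j as 4.3 × (j's share), so j prefers to contribute only if that share exceeds 1/4.3 = 0.2326; otherwise keeping the unit dominates.
The only share above 0.2326 is E's 9/35, contributing 17; the remaining 7 contribute 0. Total contributed: 17.
The shared-equipment pool pays out 4.3 × 17 = 73.10 in total (split across the unequal shares, but the aggregate is all that matters for the group sum).
The 7 free-riders keep 17 each, adding 119. Group total = 119 + 73.10 = 192.10.

192.10 hours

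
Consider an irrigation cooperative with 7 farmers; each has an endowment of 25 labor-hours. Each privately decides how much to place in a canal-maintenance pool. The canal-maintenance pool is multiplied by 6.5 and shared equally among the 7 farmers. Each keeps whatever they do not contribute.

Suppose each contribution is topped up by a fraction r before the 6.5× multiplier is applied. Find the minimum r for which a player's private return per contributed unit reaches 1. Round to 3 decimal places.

With matching at rate r, one contributed unit becomes (1 + r) in the canal-maintenance pool and returns 6.5 × (1 + r) / 7 to the contributor.
Setting this equal to 1: 1 + r = 7/6.5 = 1.0769.
So the minimum matching rate is r = 1.0769 − 1 = 0.077.

0.077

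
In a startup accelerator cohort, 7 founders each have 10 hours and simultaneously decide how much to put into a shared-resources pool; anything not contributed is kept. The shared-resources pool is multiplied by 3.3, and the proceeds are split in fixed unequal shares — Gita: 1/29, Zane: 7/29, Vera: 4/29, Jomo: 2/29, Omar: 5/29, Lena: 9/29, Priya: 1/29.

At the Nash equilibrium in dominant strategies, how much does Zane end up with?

For player j, contributing a unit is worthwhile iff 3.3 × (j's share) ≥ 1, i.e. iff j's share is at least 0.3030.
Lena alone (share 9/29) is above the threshold, contributing 10; the remaining 6 contribute 0. Total contributed: 10.
Zane keeps 10 and receives 3.3 × 10 × 7/29 = 7.97 from the shared-resources pool, for a payoff of 17.97.

17.97 hours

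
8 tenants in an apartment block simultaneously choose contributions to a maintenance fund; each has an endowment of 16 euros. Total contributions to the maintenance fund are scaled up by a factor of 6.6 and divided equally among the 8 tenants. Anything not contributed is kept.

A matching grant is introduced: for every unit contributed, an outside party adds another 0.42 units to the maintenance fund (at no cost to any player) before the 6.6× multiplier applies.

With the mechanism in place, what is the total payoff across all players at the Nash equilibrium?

Under the mechanism each unit contributed yields 6.6 × 1.42 / 8 = 1.1715 back to its contributor per unit of net cost, which exceeds 1, making full contribution the dominant choice for everyone.
At the Nash equilibrium everyone contributes 16. Group total payoff = 6.6 × 1.42 × 128 = 1199.62.

1199.62 euros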